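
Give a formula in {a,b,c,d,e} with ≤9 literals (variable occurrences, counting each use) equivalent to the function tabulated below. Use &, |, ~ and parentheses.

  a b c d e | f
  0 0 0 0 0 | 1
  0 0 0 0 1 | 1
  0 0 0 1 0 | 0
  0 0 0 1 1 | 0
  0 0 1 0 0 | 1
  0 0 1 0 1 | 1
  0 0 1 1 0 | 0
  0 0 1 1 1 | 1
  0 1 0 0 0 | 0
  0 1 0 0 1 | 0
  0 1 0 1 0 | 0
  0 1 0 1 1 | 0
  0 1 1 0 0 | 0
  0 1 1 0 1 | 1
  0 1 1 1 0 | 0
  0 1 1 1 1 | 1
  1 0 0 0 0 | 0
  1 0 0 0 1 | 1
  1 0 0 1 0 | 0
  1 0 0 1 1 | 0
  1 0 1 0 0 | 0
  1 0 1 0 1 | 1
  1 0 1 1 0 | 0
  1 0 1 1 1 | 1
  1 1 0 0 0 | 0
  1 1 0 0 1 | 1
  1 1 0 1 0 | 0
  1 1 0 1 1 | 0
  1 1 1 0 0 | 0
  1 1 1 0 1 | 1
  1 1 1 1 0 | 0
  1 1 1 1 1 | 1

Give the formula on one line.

  ~b = 11111111000000001111111100000000
  (~b | a) = 11111111000000001111111111111111
  ~d = 11001100110011001100110011001100
  ((~b | a) & ~d) = 11001100000000001100110011001100
  ~c = 11110000111100001111000011110000
  (e & ~c) = 01010000010100000101000001010000
  ~a = 11111111111111110000000000000000
  ((e & ~c) | ~a) = 11111111111111110101000001010000
  (((~b | a) & ~d) & ((e & ~c) | ~a)) = 11001100000000000100000001000000
  (c & e) = 00000101000001010000010100000101
  ((((~b | a) & ~d) & ((e & ~c) | ~a)) | (c & e)) = 11001101000001010100010101000101

((((~b | a) & ~d) & ((e & ~c) | ~a)) | (c & e))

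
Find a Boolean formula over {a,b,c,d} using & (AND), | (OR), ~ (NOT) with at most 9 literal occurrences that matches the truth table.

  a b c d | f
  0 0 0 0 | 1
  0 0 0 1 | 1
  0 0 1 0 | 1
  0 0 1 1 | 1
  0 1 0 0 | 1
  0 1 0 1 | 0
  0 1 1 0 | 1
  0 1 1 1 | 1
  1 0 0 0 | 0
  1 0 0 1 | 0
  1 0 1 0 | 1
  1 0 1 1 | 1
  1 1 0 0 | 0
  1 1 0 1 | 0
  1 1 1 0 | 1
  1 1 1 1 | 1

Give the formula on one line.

  ~a = 1111111100000000
  (c | ~a) = 1111111100110011
  ~d = 1010101010101010
  ~b = 1111000011110000
  (a | ~b) = 1111000011111111
  (c | (a | ~b)) = 1111001111111111
  (~d | (c | (a | ~b))) = 1111101111111111
  ((c | ~a) & (~d | (c | (a | ~b)))) = 1111101100110011

((c | ~a) & (~d | (c | (a | ~b))))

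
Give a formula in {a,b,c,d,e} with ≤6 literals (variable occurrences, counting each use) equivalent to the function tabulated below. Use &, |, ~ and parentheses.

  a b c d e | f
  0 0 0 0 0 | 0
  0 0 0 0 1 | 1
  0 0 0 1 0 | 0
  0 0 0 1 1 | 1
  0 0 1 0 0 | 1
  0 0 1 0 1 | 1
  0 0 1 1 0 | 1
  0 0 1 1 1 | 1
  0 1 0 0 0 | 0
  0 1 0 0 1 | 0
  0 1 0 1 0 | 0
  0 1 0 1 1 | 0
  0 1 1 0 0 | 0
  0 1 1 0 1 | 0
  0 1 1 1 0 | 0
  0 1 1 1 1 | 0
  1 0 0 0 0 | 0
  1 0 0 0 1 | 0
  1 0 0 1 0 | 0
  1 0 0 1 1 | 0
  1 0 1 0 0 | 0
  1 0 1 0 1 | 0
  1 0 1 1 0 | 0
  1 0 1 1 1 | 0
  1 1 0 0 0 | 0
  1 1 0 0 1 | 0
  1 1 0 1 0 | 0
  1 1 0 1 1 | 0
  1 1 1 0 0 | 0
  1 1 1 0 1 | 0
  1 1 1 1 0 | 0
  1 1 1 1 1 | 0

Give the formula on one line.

  ~a = 11111111111111110000000000000000
  (b | ~a) = 11111111111111110000000011111111
  (c | e) = 01011111010111110101111101011111
  ~b = 11111111000000001111111100000000
  ((c | e) & ~b) = 01011111000000000101111100000000
  ((b | ~a) & ((c | e) & ~b)) = 01011111000000000000000000000000

((b | ~a) & ((c | e) & ~b))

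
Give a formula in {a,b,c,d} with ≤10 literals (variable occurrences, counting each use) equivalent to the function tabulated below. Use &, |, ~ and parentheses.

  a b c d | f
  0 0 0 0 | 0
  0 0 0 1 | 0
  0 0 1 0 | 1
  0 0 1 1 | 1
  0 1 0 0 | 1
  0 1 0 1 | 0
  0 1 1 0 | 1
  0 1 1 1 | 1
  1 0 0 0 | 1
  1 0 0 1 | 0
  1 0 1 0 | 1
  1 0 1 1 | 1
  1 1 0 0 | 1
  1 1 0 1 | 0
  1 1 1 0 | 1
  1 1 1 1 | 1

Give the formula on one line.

((((b & c) | a) & (~d | c)) | (c | (b & ~d)))

  (b & c) = 0000001100000011
  ((b & c) | a) = 0000001111111111
  ~d = 1010101010101010
  (~d | c) = 1011101110111011
  (((b & c) | a) & (~d | c)) = 0000001110111011
  (b & ~d) = 0000101000001010
  (c | (b & ~d)) = 0011101100111011
  ((((b & c) | a) & (~d | c)) | (c | (b & ~d))) = 0011101110111011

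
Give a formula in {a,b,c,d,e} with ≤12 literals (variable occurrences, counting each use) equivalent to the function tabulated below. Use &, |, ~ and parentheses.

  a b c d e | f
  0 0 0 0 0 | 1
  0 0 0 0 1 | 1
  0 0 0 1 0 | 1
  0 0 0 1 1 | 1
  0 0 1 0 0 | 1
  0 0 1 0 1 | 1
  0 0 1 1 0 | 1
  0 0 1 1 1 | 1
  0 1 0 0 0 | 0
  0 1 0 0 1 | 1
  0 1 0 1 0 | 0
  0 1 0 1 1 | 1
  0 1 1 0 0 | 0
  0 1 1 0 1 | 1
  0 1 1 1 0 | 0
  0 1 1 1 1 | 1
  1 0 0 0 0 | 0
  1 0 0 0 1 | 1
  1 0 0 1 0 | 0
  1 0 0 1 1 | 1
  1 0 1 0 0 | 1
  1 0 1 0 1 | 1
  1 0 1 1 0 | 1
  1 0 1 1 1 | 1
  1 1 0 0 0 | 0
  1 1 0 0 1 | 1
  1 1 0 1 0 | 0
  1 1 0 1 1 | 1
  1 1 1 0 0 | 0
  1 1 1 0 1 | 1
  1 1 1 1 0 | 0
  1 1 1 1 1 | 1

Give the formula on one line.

((((~a & b) | (a & (e | c))) & ~b) | (e | (~a & ~b)))

  ~a = 11111111111111110000000000000000
  (~a & b) = 00000000111111110000000000000000
  (e | c) = 01011111010111110101111101011111
  (a & (e | c)) = 00000000000000000101111101011111
  ((~a & b) | (a & (e | c))) = 00000000111111110101111101011111
  ~b = 11111111000000001111111100000000
  (((~a & b) | (a & (e | c))) & ~b) = 00000000000000000101111100000000
  (~a & ~b) = 11111111000000000000000000000000
  (e | (~a & ~b)) = 11111111010101010101010101010101
  ((((~a & b) | (a & (e | c))) & ~b) | (e | (~a & ~b))) = 11111111010101010101111101010101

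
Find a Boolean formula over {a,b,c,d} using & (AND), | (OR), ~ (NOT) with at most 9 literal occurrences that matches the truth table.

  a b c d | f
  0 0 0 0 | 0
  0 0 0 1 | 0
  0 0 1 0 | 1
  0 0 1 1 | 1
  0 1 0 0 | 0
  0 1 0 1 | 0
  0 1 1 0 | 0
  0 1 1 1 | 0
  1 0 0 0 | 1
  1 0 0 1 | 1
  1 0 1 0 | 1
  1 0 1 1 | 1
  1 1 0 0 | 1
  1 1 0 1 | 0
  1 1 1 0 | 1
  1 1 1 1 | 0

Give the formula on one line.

((~b | (a & ~d)) & (a | (c & ~a)))

  ~b = 1111000011110000
  ~d = 1010101010101010
  (a & ~d) = 0000000010101010
  (~b | (a & ~d)) = 1111000011111010
  ~a = 1111111100000000
  (c & ~a) = 0011001100000000
  (a | (c & ~a)) = 0011001111111111
  ((~b | (a & ~d)) & (a | (c & ~a))) = 0011000011111010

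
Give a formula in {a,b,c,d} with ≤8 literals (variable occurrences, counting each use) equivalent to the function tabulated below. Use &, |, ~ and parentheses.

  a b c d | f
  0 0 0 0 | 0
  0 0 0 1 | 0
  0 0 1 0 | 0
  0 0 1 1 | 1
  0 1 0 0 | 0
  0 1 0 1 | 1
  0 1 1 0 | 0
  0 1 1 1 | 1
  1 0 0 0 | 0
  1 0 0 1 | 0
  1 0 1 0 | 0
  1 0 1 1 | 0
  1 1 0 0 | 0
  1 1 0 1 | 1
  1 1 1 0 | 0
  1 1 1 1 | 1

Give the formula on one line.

  ~a = 1111111100000000
  (d & ~a) = 0101010100000000
  ((d & ~a) | b) = 0101111100001111
  (d & ((d & ~a) | b)) = 0101010100000101
  ((d & ((d & ~a) | b)) & c) = 0001000100000001
  (b | ((d & ((d & ~a) | b)) & c)) = 0001111100001111
  (d & (b | ((d & ((d & ~a) | b)) & c))) = 0001010100000101

(d & (b | ((d & ((d & ~a) | b)) & c)))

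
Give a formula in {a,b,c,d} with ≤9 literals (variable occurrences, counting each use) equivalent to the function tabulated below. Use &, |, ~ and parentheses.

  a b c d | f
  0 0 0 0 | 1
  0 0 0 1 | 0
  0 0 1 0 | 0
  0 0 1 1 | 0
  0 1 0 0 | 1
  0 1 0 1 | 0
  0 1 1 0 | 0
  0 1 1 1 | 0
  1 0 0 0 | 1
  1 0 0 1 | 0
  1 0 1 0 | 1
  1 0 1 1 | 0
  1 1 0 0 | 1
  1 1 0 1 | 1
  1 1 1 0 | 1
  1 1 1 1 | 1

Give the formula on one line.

  ~c = 1100110011001100
  (a | ~c) = 1100110011111111
  ~d = 1010101010101010
  (a & b) = 0000000000001111
  (b & ~d) = 0000101000001010
  (c & (b & ~d)) = 0000001000000010
  ((a & b) | (c & (b & ~d))) = 0000001000001111
  (~d | ((a & b) | (c & (b & ~d)))) = 1010101010101111
  ((a | ~c) & (~d | ((a & b) | (c & (b & ~d))))) = 1000100010101111

((a | ~c) & (~d | ((a & b) | (c & (b & ~d)))))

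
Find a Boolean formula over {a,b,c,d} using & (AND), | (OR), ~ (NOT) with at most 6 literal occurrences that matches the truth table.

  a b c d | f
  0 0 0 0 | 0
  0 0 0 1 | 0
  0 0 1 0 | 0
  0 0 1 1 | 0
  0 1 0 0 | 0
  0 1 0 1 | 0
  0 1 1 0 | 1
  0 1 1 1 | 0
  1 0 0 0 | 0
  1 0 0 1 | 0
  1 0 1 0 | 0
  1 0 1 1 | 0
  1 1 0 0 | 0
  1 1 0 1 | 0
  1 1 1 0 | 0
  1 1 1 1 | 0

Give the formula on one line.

(((~d & ~a) & b) & c)

  ~d = 1010101010101010
  ~a = 1111111100000000
  (~d & ~a) = 1010101000000000
  ((~d & ~a) & b) = 0000101000000000
  (((~d & ~a) & b) & c) = 0000001000000000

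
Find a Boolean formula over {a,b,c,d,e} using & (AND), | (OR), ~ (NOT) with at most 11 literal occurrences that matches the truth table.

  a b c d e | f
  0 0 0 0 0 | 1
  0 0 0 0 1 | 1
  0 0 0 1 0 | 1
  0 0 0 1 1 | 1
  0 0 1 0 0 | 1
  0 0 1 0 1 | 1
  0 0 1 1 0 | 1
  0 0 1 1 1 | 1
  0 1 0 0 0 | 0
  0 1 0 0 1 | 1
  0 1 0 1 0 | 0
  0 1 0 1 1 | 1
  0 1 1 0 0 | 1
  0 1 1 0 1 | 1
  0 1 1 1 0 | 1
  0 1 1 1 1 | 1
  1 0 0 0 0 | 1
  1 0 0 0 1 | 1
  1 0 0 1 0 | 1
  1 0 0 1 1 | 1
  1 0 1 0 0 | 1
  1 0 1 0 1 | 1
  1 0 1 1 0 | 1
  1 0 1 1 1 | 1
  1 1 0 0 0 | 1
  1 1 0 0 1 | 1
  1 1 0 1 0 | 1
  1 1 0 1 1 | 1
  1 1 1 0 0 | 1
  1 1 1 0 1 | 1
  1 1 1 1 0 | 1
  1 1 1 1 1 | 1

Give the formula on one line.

  ~a = 11111111111111110000000000000000
  ~d = 11001100110011001100110011001100
  (~d & e) = 01000100010001000100010001000100
  ((~d & e) | b) = 01000100111111110100010011111111
  (e & ((~d & e) | b)) = 01000100010101010100010001010101
  (~a & (e & ((~d & e) | b))) = 01000100010101010000000000000000
  ~b = 11111111000000001111111100000000
  (a | c) = 00001111000011111111111111111111
  (~b | (a | c)) = 11111111000011111111111111111111
  ((~a & (e & ((~d & e) | b))) | (~b | (a | c))) = 11111111010111111111111111111111

((~a & (e & ((~d & e) | b))) | (~b | (a | c)))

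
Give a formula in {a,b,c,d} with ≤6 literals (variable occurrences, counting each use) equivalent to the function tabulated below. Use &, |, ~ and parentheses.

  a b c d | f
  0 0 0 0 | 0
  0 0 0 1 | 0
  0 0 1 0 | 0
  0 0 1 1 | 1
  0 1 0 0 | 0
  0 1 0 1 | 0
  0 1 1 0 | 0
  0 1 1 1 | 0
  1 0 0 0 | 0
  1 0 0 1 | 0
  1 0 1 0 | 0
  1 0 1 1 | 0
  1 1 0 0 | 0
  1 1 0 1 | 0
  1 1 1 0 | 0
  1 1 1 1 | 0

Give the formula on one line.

  ~a = 1111111100000000
  (~a & c) = 0011001100000000
  ~b = 1111000011110000
  (a & d) = 0000000001010101
  (~b | (a & d)) = 1111000011110101
  ((~b | (a & d)) & d) = 0101000001010101
  ((~a & c) & ((~b | (a & d)) & d)) = 0001000000000000

((~a & c) & ((~b | (a & d)) & d))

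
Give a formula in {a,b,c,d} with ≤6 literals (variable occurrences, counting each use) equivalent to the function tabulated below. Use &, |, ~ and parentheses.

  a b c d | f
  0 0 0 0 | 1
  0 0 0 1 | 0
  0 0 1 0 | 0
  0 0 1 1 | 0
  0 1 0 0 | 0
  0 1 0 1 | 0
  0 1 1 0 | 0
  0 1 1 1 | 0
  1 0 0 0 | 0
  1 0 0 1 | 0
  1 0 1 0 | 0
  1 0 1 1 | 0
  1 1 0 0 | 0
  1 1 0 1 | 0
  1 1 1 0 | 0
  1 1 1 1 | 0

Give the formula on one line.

(((~b & ~d) & ~a) & (b | ~c))

  ~b = 1111000011110000
  ~d = 1010101010101010
  (~b & ~d) = 1010000010100000
  ~a = 1111111100000000
  ((~b & ~d) & ~a) = 1010000000000000
  ~c = 1100110011001100
  (b | ~c) = 1100111111001111
  (((~b & ~d) & ~a) & (b | ~c)) = 1000000000000000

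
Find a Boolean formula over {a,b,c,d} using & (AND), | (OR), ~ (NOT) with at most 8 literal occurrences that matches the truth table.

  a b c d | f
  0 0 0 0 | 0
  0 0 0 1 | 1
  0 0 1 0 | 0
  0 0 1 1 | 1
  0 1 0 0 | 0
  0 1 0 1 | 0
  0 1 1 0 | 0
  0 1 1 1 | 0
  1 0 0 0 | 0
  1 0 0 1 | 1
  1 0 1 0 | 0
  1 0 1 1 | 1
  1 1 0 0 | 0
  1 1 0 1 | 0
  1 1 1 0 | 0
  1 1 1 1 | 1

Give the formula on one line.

  ~b = 1111000011110000
  (d & ~b) = 0101000001010000
  ~c = 1100110011001100
  (c & a) = 0000000000110011
  (~c | (c & a)) = 1100110011111111
  (c & (~c | (c & a))) = 0000000000110011
  (a & d) = 0000000001010101
  ((c & (~c | (c & a))) & (a & d)) = 0000000000010001
  ((d & ~b) | ((c & (~c | (c & a))) & (a & d))) = 0101000001010001

((d & ~b) | ((c & (~c | (c & a))) & (a & d)))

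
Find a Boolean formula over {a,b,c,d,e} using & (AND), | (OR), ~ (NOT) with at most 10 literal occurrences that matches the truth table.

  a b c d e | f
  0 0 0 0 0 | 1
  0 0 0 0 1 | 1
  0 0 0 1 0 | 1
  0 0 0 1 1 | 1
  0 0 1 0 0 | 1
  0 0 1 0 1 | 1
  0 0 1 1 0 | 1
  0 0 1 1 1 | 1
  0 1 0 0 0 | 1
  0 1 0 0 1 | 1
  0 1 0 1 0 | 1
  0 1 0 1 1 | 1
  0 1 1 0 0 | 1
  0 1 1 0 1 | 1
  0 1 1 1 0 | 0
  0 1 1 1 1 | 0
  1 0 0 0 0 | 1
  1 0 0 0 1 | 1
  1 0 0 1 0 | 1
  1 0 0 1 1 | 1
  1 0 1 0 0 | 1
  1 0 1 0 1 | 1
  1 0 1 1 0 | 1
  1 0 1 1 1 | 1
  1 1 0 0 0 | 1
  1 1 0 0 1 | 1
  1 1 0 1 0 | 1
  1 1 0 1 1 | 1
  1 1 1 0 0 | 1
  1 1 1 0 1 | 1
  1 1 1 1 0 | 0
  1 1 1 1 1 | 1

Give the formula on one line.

  ~b = 11111111000000001111111100000000
  ~c = 11110000111100001111000011110000
  ~d = 11001100110011001100110011001100
  (~c | ~d) = 11111100111111001111110011111100
  (~b | (~c | ~d)) = 11111111111111001111111111111100
  (~c | ~b) = 11111111111100001111111111110000
  (a | (~c | ~b)) = 11111111111100001111111111111111
  (d & b) = 00000000001100110000000000110011
  ((a | (~c | ~b)) & (d & b)) = 00000000001100000000000000110011
  (((a | (~c | ~b)) & (d & b)) & e) = 00000000000100000000000000010001
  ((~b | (~c | ~d)) | (((a | (~c | ~b)) & (d & b)) & e)) = 11111111111111001111111111111101

((~b | (~c | ~d)) | (((a | (~c | ~b)) & (d & b)) & e))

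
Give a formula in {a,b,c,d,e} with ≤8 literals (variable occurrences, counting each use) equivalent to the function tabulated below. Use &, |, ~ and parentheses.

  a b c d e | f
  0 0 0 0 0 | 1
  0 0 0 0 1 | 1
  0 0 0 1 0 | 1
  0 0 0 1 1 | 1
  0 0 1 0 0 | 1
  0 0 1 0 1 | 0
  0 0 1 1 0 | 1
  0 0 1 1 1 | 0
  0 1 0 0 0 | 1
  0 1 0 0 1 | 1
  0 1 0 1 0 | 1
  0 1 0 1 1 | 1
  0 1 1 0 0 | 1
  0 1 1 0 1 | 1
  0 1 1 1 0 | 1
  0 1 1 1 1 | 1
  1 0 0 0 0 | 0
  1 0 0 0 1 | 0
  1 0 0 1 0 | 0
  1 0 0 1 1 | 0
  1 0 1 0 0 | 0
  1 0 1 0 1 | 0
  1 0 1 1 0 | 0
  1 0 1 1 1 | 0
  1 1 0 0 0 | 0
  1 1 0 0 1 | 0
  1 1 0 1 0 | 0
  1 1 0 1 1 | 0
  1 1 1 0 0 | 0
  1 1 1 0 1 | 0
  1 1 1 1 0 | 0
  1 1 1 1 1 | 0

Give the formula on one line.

  (b & c) = 00000000000011110000000000001111
  ~e = 10101010101010101010101010101010
  (~e | a) = 10101010101010101111111111111111
  ~c = 11110000111100001111000011110000
  ((~e | a) | ~c) = 11111010111110101111111111111111
  ((b & c) | ((~e | a) | ~c)) = 11111010111111111111111111111111
  ~a = 11111111111111110000000000000000
  (((b & c) | ((~e | a) | ~c)) & ~a) = 11111010111111110000000000000000

(((b & c) | ((~e | a) | ~c)) & ~a)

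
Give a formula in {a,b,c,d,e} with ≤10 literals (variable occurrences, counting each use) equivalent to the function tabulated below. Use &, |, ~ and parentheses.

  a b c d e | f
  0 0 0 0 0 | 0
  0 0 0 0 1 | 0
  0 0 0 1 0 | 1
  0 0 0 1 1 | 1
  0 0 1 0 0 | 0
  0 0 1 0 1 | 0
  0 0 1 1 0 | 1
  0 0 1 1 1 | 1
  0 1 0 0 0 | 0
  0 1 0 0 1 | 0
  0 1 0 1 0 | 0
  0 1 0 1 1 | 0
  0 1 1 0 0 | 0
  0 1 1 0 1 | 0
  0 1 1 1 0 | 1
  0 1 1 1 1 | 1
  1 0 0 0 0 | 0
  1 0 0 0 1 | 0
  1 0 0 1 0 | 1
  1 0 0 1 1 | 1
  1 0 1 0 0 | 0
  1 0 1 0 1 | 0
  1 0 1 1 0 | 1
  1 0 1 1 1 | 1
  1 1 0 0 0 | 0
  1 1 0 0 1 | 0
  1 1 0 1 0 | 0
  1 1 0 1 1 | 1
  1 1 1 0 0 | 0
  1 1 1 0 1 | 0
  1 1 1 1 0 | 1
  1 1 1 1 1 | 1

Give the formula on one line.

  (e & a) = 00000000000000000101010101010101
  ~b = 11111111000000001111111100000000
  ((e & a) | ~b) = 11111111000000001111111101010101
  (b & c) = 00000000000011110000000000001111
  ~e = 10101010101010101010101010101010
  (~e & ~b) = 10101010000000001010101000000000
  ((b & c) | (~e & ~b)) = 10101010000011111010101000001111
  (((e & a) | ~b) | ((b & c) | (~e & ~b))) = 11111111000011111111111101011111
  ((((e & a) | ~b) | ((b & c) | (~e & ~b))) & d) = 00110011000000110011001100010011

((((e & a) | ~b) | ((b & c) | (~e & ~b))) & d)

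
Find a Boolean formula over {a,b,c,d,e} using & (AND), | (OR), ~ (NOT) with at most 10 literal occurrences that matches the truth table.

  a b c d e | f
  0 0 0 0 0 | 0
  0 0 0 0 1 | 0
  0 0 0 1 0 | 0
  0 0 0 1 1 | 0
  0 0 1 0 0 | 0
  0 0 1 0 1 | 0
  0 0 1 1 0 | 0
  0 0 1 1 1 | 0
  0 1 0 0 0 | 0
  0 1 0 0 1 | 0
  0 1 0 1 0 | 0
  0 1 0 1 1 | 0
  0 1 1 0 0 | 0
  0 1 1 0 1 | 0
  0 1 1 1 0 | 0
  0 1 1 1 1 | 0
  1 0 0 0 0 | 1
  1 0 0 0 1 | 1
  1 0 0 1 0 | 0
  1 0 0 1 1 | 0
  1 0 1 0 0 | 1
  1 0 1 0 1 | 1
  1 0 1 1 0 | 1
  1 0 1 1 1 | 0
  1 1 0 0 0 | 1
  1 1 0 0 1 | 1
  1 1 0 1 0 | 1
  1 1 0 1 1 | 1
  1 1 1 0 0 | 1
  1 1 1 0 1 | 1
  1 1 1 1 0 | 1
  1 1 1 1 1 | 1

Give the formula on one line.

(((b | ~d) | (b | ((b | a) & (c & ~e)))) & a)

  ~d = 11001100110011001100110011001100
  (b | ~d) = 11001100111111111100110011111111
  (b | a) = 00000000111111111111111111111111
  ~e = 10101010101010101010101010101010
  (c & ~e) = 00001010000010100000101000001010
  ((b | a) & (c & ~e)) = 00000000000010100000101000001010
  (b | ((b | a) & (c & ~e))) = 00000000111111110000101011111111
  ((b | ~d) | (b | ((b | a) & (c & ~e)))) = 11001100111111111100111011111111
  (((b | ~d) | (b | ((b | a) & (c & ~e)))) & a) = 00000000000000001100111011111111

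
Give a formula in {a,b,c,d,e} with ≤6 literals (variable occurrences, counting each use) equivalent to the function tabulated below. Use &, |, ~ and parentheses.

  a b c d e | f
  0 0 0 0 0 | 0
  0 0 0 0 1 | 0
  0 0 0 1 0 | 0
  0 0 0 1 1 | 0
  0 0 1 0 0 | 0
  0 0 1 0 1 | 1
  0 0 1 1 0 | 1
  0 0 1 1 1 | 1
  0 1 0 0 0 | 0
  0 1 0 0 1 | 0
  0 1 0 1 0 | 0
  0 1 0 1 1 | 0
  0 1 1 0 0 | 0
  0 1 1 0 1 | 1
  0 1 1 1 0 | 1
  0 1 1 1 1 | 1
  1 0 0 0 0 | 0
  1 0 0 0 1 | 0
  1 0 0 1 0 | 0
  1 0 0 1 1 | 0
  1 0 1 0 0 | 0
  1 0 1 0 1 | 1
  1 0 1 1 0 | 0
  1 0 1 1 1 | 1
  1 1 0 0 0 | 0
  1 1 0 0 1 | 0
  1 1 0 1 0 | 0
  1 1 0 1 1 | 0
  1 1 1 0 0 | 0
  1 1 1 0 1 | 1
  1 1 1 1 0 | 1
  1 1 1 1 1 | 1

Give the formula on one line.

((((d & c) & (~a | b)) | e) & c)

  (d & c) = 00000011000000110000001100000011
  ~a = 11111111111111110000000000000000
  (~a | b) = 11111111111111110000000011111111
  ((d & c) & (~a | b)) = 00000011000000110000000000000011
  (((d & c) & (~a | b)) | e) = 01010111010101110101010101010111
  ((((d & c) & (~a | b)) | e) & c) = 00000111000001110000010100000111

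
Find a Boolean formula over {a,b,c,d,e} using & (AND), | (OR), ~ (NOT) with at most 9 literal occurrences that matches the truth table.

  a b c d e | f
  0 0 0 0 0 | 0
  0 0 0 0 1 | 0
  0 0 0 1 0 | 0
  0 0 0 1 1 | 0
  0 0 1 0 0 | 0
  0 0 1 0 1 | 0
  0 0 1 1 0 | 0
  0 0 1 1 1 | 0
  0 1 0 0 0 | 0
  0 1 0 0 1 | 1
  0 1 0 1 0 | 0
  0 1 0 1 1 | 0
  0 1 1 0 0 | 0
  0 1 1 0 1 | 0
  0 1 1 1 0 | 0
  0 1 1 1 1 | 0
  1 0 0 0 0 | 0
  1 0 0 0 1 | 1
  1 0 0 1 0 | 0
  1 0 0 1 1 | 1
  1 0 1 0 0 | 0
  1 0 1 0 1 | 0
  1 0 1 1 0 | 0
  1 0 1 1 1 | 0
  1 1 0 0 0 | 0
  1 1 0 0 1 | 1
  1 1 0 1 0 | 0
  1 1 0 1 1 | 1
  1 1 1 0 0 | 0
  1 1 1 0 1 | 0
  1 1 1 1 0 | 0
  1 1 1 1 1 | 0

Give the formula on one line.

((~c & e) & ((a & ~c) | (b & (~c & ~d))))

  ~c = 11110000111100001111000011110000
  (~c & e) = 01010000010100000101000001010000
  (a & ~c) = 00000000000000001111000011110000
  ~d = 11001100110011001100110011001100
  (~c & ~d) = 11000000110000001100000011000000
  (b & (~c & ~d)) = 00000000110000000000000011000000
  ((a & ~c) | (b & (~c & ~d))) = 00000000110000001111000011110000
  ((~c & e) & ((a & ~c) | (b & (~c & ~d)))) = 00000000010000000101000001010000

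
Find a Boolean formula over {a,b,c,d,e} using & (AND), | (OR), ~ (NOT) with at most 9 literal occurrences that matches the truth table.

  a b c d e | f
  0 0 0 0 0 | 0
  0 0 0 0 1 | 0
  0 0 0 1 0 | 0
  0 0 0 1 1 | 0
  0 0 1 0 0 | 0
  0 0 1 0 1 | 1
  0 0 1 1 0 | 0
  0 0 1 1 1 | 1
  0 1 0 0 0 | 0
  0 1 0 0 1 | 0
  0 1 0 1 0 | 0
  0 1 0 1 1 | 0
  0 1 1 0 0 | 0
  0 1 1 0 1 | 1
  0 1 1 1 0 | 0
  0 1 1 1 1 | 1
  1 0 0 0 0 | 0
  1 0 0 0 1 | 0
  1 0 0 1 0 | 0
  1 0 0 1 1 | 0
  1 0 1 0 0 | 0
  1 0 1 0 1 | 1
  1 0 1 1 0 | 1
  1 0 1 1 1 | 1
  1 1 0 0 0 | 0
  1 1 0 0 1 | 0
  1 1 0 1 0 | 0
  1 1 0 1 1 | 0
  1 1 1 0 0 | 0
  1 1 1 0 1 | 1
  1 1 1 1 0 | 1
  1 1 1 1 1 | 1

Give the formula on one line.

  ~c = 11110000111100001111000011110000
  ~d = 11001100110011001100110011001100
  (~c | ~d) = 11111100111111001111110011111100
  (e & (~c | ~d)) = 01010100010101000101010001010100
  (c & d) = 00000011000000110000001100000011
  ~a = 11111111111111110000000000000000
  (~a & e) = 01010101010101010000000000000000
  (a | (~a & e)) = 01010101010101011111111111111111
  ((c & d) & (a | (~a & e))) = 00000001000000010000001100000011
  ((e & (~c | ~d)) | ((c & d) & (a | (~a & e)))) = 01010101010101010101011101010111
  (c & ((e & (~c | ~d)) | ((c & d) & (a | (~a & e))))) = 00000101000001010000011100000111

(c & ((e & (~c | ~d)) | ((c & d) & (a | (~a & e)))))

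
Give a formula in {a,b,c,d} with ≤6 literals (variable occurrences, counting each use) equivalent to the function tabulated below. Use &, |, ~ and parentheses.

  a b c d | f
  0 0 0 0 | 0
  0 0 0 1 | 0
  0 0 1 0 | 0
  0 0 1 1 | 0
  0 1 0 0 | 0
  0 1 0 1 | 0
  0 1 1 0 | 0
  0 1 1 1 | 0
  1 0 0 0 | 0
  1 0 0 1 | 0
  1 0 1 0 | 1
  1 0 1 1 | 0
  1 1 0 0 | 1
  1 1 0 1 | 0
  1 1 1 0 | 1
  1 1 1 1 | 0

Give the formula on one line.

(a & (~d & ((b & ~d) | (c & a))))

  ~d = 1010101010101010
  (b & ~d) = 0000101000001010
  (c & a) = 0000000000110011
  ((b & ~d) | (c & a)) = 0000101000111011
  (~d & ((b & ~d) | (c & a))) = 0000101000101010
  (a & (~d & ((b & ~d) | (c & a)))) = 0000000000101010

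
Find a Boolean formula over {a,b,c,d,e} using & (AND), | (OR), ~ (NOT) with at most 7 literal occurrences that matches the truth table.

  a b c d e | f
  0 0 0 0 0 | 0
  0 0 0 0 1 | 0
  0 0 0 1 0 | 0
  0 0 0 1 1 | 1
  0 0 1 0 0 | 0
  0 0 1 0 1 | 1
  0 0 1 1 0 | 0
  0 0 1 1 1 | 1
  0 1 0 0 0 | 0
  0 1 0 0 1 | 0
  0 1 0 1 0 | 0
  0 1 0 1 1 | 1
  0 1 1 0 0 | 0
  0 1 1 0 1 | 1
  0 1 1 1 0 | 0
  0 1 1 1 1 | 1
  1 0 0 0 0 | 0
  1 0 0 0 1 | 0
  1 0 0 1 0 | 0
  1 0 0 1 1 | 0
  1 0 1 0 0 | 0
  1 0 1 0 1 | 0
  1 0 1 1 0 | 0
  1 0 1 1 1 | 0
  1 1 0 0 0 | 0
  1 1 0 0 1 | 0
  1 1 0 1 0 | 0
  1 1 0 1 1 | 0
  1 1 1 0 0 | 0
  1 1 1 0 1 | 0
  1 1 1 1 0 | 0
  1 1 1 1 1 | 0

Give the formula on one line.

(((c & ~a) | d) & (e & ~a))

  ~a = 11111111111111110000000000000000
  (c & ~a) = 00001111000011110000000000000000
  ((c & ~a) | d) = 00111111001111110011001100110011
  (e & ~a) = 01010101010101010000000000000000
  (((c & ~a) | d) & (e & ~a)) = 00010101000101010000000000000000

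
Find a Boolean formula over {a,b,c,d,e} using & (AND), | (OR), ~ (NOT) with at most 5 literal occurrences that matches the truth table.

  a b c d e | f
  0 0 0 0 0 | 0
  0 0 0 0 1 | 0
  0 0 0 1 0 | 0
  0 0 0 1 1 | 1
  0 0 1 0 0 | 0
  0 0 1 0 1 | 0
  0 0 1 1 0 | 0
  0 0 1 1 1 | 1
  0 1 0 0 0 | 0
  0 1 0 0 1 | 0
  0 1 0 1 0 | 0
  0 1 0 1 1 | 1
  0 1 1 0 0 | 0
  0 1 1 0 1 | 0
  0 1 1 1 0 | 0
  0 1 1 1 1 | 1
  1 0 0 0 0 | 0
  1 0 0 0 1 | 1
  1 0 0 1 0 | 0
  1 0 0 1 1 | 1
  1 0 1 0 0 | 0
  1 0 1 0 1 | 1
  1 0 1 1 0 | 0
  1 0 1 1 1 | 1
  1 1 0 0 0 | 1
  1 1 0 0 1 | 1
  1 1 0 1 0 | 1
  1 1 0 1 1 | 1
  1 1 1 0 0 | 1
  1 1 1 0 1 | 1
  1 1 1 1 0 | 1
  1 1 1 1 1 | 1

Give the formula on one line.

  (b & a) = 00000000000000000000000011111111
  (d | a) = 00110011001100111111111111111111
  (e & (d | a)) = 00010001000100010101010101010101
  ((b & a) | (e & (d | a))) = 00010001000100010101010111111111

((b & a) | (e & (d | a)))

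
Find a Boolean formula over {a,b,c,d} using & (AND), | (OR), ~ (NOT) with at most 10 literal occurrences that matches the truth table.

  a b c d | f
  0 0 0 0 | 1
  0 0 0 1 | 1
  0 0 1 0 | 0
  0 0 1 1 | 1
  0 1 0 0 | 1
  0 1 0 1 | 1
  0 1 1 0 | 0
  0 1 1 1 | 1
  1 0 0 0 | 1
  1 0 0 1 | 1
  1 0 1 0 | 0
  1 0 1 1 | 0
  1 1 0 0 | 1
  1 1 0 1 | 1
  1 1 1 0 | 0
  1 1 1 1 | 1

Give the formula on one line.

  (b & d) = 0000010100000101
  ~a = 1111111100000000
  ~b = 1111000011110000
  (a | d) = 0101010111111111
  (~b & (a | d)) = 0101000011110000
  (~a & (~b & (a | d))) = 0101000000000000
  ((b & d) | (~a & (~b & (a | d)))) = 0101010100000101
  ~c = 1100110011001100
  (((b & d) | (~a & (~b & (a | d)))) | ~c) = 1101110111001101

(((b & d) | (~a & (~b & (a | d)))) | ~c)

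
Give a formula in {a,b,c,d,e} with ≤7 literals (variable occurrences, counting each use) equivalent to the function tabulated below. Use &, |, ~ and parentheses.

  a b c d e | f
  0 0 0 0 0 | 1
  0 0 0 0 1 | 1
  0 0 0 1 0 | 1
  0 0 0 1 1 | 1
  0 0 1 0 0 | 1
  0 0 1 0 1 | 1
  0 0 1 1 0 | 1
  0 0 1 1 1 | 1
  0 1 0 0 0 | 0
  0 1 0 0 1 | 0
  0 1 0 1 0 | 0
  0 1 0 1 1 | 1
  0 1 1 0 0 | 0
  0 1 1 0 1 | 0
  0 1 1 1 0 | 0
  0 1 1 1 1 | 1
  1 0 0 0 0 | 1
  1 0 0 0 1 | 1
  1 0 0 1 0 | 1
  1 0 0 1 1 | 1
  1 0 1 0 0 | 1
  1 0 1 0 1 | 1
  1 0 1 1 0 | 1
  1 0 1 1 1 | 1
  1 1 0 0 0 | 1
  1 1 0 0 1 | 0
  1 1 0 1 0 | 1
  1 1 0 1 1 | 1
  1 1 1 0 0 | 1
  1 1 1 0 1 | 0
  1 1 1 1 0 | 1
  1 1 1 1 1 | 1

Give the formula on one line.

  (d & e) = 00010001000100010001000100010001
  ~b = 11111111000000001111111100000000
  ~e = 10101010101010101010101010101010
  (a & ~e) = 00000000000000001010101010101010
  (~b | (a & ~e)) = 11111111000000001111111110101010
  ((d & e) | (~b | (a & ~e))) = 11111111000100011111111110111011

((d & e) | (~b | (a & ~e)))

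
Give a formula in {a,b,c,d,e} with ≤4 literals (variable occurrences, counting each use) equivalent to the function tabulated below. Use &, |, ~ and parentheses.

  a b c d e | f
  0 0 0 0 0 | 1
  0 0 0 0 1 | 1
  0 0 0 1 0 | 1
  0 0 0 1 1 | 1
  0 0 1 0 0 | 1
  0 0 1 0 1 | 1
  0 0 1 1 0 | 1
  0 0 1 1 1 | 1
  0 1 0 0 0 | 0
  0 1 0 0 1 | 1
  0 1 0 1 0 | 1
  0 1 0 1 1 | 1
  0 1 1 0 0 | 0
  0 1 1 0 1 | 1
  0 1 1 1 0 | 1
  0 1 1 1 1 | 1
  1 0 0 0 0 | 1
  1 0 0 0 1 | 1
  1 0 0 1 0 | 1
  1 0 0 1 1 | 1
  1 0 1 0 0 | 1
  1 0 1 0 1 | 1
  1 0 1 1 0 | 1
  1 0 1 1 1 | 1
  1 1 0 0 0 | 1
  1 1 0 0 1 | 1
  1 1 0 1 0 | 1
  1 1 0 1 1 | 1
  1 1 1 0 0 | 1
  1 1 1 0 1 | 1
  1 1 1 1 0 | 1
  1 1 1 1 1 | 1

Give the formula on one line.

  ~b = 11111111000000001111111100000000
  (a | ~b) = 11111111000000001111111111111111
  (e | d) = 01110111011101110111011101110111
  ((a | ~b) | (e | d)) = 11111111011101111111111111111111

((a | ~b) | (e | d))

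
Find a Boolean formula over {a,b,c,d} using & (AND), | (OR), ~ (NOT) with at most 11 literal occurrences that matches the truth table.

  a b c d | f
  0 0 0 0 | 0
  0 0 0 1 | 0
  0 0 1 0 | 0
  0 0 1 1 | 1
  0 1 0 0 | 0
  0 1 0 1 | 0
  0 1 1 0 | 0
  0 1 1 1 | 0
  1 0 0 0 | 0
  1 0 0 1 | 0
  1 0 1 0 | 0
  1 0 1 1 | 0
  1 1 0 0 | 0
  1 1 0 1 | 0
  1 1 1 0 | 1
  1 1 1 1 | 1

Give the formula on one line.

  ~b = 1111000011110000
  ~a = 1111111100000000
  (~b & ~a) = 1111000000000000
  (~b & c) = 0011000000110000
  ((~b & c) & d) = 0001000000010000
  ((~b & ~a) & ((~b & c) & d)) = 0001000000000000
  (b | ~a) = 1111111100001111
  ((b | ~a) & c) = 0011001100000011
  (a & ((b | ~a) & c)) = 0000000000000011
  (((~b & ~a) & ((~b & c) & d)) | (a & ((b | ~a) & c))) = 0001000000000011

(((~b & ~a) & ((~b & c) & d)) | (a & ((b | ~a) & c)))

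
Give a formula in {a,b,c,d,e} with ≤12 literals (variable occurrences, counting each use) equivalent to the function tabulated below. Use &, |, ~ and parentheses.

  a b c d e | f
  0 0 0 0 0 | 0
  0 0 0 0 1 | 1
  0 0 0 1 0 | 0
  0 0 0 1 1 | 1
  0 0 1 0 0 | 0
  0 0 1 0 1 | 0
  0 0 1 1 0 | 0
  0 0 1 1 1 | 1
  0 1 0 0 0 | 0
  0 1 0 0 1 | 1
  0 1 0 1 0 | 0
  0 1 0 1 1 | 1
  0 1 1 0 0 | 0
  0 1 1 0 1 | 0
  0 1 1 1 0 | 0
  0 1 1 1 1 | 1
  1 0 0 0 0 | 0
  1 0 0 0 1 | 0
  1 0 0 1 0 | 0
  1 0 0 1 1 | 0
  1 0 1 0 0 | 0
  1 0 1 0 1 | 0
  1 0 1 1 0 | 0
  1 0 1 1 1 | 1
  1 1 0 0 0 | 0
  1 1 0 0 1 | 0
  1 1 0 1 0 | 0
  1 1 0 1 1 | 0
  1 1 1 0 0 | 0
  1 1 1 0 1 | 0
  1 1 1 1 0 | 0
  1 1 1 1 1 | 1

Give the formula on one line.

((((b & ~e) | ~a) | (e & c)) & (e & ((~e | ~c) | d)))

  ~e = 10101010101010101010101010101010
  (b & ~e) = 00000000101010100000000010101010
  ~a = 11111111111111110000000000000000
  ((b & ~e) | ~a) = 11111111111111110000000010101010
  (e & c) = 00000101000001010000010100000101
  (((b & ~e) | ~a) | (e & c)) = 11111111111111110000010110101111
  ~c = 11110000111100001111000011110000
  (~e | ~c) = 11111010111110101111101011111010
  ((~e | ~c) | d) = 11111011111110111111101111111011
  (e & ((~e | ~c) | d)) = 01010001010100010101000101010001
  ((((b & ~e) | ~a) | (e & c)) & (e & ((~e | ~c) | d))) = 01010001010100010000000100000001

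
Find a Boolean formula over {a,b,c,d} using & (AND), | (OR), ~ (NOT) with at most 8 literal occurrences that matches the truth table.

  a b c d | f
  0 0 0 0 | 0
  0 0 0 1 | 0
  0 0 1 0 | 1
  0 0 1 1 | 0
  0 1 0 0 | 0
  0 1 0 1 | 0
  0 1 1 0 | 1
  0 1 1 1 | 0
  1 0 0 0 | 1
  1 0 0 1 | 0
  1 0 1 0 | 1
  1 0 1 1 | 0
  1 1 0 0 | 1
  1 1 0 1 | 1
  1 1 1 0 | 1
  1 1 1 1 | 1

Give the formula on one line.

(((a | d) | c) & (~d | (b & a)))

  (a | d) = 0101010111111111
  ((a | d) | c) = 0111011111111111
  ~d = 1010101010101010
  (b & a) = 0000000000001111
  (~d | (b & a)) = 1010101010101111
  (((a | d) | c) & (~d | (b & a))) = 0010001010101111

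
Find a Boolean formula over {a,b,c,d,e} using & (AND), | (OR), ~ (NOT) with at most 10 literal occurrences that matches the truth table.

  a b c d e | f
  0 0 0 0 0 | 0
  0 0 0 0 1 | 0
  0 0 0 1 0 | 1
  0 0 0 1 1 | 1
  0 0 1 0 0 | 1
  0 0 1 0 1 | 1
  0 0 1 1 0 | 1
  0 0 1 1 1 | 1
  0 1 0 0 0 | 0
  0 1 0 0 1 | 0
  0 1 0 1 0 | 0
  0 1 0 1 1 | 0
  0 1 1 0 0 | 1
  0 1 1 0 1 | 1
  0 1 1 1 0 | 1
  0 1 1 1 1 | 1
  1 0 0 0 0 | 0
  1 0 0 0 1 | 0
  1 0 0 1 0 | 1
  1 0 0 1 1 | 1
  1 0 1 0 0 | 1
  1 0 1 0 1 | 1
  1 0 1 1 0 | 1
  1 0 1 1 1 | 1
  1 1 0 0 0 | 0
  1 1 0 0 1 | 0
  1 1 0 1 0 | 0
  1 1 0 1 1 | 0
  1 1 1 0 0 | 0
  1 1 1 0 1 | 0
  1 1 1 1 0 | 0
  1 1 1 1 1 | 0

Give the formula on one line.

  ~b = 11111111000000001111111100000000
  (c | a) = 00001111000011111111111111111111
  (b | c) = 00001111111111110000111111111111
  ((c | a) & (b | c)) = 00001111000011110000111111111111
  ~a = 11111111111111110000000000000000
  (((c | a) & (b | c)) & ~a) = 00001111000011110000000000000000
  (~b | (((c | a) & (b | c)) & ~a)) = 11111111000011111111111100000000
  (d | c) = 00111111001111110011111100111111
  ((~b | (((c | a) & (b | c)) & ~a)) & (d | c)) = 00111111000011110011111100000000

((~b | (((c | a) & (b | c)) & ~a)) & (d | c))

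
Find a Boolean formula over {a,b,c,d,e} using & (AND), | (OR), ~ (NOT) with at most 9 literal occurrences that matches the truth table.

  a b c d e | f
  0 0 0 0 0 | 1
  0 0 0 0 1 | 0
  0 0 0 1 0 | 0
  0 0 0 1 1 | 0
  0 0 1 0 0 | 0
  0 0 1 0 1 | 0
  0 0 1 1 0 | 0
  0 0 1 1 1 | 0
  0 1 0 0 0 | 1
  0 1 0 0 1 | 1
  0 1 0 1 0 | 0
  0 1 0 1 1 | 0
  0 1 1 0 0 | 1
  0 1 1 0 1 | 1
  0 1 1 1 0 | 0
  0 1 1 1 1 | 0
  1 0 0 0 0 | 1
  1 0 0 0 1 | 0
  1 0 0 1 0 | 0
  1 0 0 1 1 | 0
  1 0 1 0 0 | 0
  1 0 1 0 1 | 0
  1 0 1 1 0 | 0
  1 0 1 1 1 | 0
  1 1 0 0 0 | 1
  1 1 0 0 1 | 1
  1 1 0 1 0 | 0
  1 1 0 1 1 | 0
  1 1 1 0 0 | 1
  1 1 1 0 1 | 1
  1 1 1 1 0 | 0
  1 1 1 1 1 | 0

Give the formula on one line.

  ~d = 11001100110011001100110011001100
  ~c = 11110000111100001111000011110000
  ~e = 10101010101010101010101010101010
  (~c & ~e) = 10100000101000001010000010100000
  (b & e) = 00000000010101010000000001010101
  ((~c & ~e) | (b & e)) = 10100000111101011010000011110101
  (((~c & ~e) | (b & e)) | b) = 10100000111111111010000011111111
  (~d & (((~c & ~e) | (b & e)) | b)) = 10000000110011001000000011001100

(~d & (((~c & ~e) | (b & e)) | b))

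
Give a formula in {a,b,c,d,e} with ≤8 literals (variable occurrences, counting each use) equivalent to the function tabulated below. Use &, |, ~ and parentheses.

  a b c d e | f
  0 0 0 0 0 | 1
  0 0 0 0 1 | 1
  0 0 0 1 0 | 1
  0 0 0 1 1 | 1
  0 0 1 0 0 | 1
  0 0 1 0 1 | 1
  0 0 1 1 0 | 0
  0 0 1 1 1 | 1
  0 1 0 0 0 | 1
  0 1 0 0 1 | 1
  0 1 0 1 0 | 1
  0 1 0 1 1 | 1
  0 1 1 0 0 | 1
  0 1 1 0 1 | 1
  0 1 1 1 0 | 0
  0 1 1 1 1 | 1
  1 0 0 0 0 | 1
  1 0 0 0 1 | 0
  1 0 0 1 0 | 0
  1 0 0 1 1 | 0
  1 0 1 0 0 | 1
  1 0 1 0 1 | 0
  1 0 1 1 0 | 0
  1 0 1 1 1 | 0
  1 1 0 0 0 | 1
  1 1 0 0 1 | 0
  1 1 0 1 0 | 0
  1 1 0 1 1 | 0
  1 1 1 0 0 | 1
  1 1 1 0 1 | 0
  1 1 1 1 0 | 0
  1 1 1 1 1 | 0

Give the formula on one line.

((~a & ((~c | a) | (a | e))) | (~d & ~e))

  ~a = 11111111111111110000000000000000
  ~c = 11110000111100001111000011110000
  (~c | a) = 11110000111100001111111111111111
  (a | e) = 01010101010101011111111111111111
  ((~c | a) | (a | e)) = 11110101111101011111111111111111
  (~a & ((~c | a) | (a | e))) = 11110101111101010000000000000000
  ~d = 11001100110011001100110011001100
  ~e = 10101010101010101010101010101010
  (~d & ~e) = 10001000100010001000100010001000
  ((~a & ((~c | a) | (a | e))) | (~d & ~e)) = 11111101111111011000100010001000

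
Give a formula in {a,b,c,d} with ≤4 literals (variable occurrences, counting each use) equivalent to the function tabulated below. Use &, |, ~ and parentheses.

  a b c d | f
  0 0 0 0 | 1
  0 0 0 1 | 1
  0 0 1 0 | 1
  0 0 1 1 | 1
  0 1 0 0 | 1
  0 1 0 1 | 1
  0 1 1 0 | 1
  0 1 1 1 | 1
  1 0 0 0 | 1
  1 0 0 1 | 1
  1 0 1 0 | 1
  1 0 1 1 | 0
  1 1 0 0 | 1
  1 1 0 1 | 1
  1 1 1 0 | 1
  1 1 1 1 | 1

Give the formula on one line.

(((~a | ~d) | ~c) | b)

  ~a = 1111111100000000
  ~d = 1010101010101010
  (~a | ~d) = 1111111110101010
  ~c = 1100110011001100
  ((~a | ~d) | ~c) = 1111111111101110
  (((~a | ~d) | ~c) | b) = 1111111111101111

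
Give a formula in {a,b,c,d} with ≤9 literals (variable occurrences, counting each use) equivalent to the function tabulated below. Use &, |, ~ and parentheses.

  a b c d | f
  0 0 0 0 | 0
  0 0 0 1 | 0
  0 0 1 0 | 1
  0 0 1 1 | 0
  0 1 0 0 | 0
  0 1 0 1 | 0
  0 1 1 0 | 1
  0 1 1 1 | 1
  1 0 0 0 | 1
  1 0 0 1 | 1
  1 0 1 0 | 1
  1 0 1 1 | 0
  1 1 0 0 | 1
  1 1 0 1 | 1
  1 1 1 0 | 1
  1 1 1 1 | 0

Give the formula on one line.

((~c | (~a | ~d)) & (a | ((~d | b) & c)))

  ~c = 1100110011001100
  ~a = 1111111100000000
  ~d = 1010101010101010
  (~a | ~d) = 1111111110101010
  (~c | (~a | ~d)) = 1111111111101110
  (~d | b) = 1010111110101111
  ((~d | b) & c) = 0010001100100011
  (a | ((~d | b) & c)) = 0010001111111111
  ((~c | (~a | ~d)) & (a | ((~d | b) & c))) = 0010001111101110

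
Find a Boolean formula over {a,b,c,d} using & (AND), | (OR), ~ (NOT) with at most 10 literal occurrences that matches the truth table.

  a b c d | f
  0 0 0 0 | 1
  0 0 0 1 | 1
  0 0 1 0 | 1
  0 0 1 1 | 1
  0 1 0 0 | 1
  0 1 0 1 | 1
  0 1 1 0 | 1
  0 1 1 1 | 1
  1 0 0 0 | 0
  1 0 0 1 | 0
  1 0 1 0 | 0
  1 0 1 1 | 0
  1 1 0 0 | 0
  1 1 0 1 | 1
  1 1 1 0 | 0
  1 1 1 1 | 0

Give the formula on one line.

((((d & a) & b) | (c | (~a | ~d))) & (~a | (d & ~c)))

  (d & a) = 0000000001010101
  ((d & a) & b) = 0000000000000101
  ~a = 1111111100000000
  ~d = 1010101010101010
  (~a | ~d) = 1111111110101010
  (c | (~a | ~d)) = 1111111110111011
  (((d & a) & b) | (c | (~a | ~d))) = 1111111110111111
  ~c = 1100110011001100
  (d & ~c) = 0100010001000100
  (~a | (d & ~c)) = 1111111101000100
  ((((d & a) & b) | (c | (~a | ~d))) & (~a | (d & ~c))) = 1111111100000100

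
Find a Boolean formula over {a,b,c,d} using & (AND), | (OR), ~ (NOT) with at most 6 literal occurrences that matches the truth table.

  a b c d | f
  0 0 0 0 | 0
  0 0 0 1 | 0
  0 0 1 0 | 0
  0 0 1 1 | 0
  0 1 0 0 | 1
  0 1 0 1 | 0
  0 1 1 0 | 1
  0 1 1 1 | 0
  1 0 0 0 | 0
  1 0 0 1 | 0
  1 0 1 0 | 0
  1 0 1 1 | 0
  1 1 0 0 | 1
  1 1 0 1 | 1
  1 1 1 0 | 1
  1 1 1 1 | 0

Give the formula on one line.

(((a & b) & ~c) | (b & ~d))

  (a & b) = 0000000000001111
  ~c = 1100110011001100
  ((a & b) & ~c) = 0000000000001100
  ~d = 1010101010101010
  (b & ~d) = 0000101000001010
  (((a & b) & ~c) | (b & ~d)) = 0000101000001110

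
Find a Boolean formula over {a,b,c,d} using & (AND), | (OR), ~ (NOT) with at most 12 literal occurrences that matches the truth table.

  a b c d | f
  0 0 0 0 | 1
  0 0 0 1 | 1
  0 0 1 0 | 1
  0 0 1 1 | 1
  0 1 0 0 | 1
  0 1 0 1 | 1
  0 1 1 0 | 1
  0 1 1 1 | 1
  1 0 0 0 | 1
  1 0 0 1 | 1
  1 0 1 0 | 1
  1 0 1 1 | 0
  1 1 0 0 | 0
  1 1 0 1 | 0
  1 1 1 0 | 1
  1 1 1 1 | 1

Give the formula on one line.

((~a | ((~c & ~b) | (b & c))) | ((c & ~d) | (~a & c)))

  ~a = 1111111100000000
  ~c = 1100110011001100
  ~b = 1111000011110000
  (~c & ~b) = 1100000011000000
  (b & c) = 0000001100000011
  ((~c & ~b) | (b & c)) = 1100001111000011
  (~a | ((~c & ~b) | (b & c))) = 1111111111000011
  ~d = 1010101010101010
  (c & ~d) = 0010001000100010
  (~a & c) = 0011001100000000
  ((c & ~d) | (~a & c)) = 0011001100100010
  ((~a | ((~c & ~b) | (b & c))) | ((c & ~d) | (~a & c))) = 1111111111100011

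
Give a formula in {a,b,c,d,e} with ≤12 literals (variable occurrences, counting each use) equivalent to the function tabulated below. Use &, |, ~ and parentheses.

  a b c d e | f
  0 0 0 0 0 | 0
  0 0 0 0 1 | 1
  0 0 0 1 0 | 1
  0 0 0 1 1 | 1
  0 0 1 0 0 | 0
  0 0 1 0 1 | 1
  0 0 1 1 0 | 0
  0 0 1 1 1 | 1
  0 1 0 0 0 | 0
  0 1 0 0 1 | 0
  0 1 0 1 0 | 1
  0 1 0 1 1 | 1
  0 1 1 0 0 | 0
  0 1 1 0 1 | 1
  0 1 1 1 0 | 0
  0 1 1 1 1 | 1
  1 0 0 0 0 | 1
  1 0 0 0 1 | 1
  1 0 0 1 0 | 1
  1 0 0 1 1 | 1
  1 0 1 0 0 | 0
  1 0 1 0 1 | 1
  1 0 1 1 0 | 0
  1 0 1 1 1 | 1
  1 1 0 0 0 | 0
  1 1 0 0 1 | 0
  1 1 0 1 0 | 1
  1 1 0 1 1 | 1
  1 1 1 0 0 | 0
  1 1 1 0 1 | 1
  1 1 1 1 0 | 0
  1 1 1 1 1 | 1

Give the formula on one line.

  ~c = 11110000111100001111000011110000
  (d & ~c) = 00110000001100000011000000110000
  ((d & ~c) | c) = 00111111001111110011111100111111
  ~b = 11111111000000001111111100000000
  (((d & ~c) | c) | ~b) = 11111111001111111111111100111111
  (a | c) = 00001111000011111111111111111111
  (d | (a | c)) = 00111111001111111111111111111111
  ((d | (a | c)) & ~c) = 00110000001100001111000011110000
  (((d | (a | c)) & ~c) | e) = 01110101011101011111010111110101
  ((((d & ~c) | c) | ~b) & (((d | (a | c)) & ~c) | e)) = 01110101001101011111010100110101

((((d & ~c) | c) | ~b) & (((d | (a | c)) & ~c) | e))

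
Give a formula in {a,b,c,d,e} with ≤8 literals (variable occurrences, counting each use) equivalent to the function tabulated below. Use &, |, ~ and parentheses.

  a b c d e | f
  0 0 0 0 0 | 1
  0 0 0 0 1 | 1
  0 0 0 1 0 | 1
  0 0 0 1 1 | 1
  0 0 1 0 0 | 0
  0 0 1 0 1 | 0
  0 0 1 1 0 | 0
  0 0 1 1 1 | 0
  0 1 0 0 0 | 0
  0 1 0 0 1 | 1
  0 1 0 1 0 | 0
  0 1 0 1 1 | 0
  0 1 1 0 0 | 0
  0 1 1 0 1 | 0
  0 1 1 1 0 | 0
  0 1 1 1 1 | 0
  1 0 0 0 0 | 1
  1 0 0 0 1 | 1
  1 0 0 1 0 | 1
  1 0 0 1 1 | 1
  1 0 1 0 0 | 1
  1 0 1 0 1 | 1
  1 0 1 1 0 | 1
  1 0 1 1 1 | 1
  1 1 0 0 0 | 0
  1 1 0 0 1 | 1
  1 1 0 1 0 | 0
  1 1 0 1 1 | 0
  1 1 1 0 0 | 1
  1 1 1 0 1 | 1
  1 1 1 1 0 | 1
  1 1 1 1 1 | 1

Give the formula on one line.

  ~c = 11110000111100001111000011110000
  (a | ~c) = 11110000111100001111111111111111
  ~b = 11111111000000001111111100000000
  (~b | c) = 11111111000011111111111100001111
  ~d = 11001100110011001100110011001100
  (e & ~d) = 01000100010001000100010001000100
  (c | (e & ~d)) = 01001111010011110100111101001111
  (e & (c | (e & ~d))) = 01000101010001010100010101000101
  ((~b | c) | (e & (c | (e & ~d)))) = 11111111010011111111111101001111
  ((a | ~c) & ((~b | c) | (e & (c | (e & ~d))))) = 11110000010000001111111101001111

((a | ~c) & ((~b | c) | (e & (c | (e & ~d)))))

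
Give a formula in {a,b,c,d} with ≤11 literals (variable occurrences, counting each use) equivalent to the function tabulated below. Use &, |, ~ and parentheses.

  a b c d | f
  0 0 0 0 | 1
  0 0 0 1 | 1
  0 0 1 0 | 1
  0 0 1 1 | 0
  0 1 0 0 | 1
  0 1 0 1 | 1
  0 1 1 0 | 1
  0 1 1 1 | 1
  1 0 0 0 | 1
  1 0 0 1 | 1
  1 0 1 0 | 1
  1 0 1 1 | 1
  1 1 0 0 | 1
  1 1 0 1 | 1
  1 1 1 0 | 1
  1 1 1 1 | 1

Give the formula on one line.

(~c | ((((a & (b | d)) | (~d & c)) | (~c & a)) | b))

  ~c = 1100110011001100
  (b | d) = 0101111101011111
  (a & (b | d)) = 0000000001011111
  ~d = 1010101010101010
  (~d & c) = 0010001000100010
  ((a & (b | d)) | (~d & c)) = 0010001001111111
  (~c & a) = 0000000011001100
  (((a & (b | d)) | (~d & c)) | (~c & a)) = 0010001011111111
  ((((a & (b | d)) | (~d & c)) | (~c & a)) | b) = 0010111111111111
  (~c | ((((a & (b | d)) | (~d & c)) | (~c & a)) | b)) = 1110111111111111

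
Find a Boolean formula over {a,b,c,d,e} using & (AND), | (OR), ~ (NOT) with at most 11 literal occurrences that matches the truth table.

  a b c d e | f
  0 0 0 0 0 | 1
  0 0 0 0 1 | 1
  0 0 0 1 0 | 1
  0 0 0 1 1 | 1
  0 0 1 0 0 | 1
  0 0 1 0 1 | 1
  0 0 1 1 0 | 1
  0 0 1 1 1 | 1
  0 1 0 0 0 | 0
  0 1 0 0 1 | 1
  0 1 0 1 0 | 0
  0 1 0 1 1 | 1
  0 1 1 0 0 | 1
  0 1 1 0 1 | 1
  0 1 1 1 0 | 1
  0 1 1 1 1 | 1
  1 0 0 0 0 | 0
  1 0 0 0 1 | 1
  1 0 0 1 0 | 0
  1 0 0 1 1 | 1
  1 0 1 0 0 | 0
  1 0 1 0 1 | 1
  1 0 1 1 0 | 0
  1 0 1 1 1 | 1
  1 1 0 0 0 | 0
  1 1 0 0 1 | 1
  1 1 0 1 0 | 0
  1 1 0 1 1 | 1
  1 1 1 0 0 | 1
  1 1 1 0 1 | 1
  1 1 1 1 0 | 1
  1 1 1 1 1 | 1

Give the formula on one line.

  ~a = 11111111111111110000000000000000
  (b | ~a) = 11111111111111110000000011111111
  ~b = 11111111000000001111111100000000
  (~b | c) = 11111111000011111111111100001111
  ((b | ~a) & (~b | c)) = 11111111000011110000000000001111
  ~c = 11110000111100001111000011110000
  (d & ~c) = 00110000001100000011000000110000
  ~e = 10101010101010101010101010101010
  ((d & ~c) | ~e) = 10111010101110101011101010111010
  (((b | ~a) & (~b | c)) & ((d & ~c) | ~e)) = 10111010000010100000000000001010
  ((((b | ~a) & (~b | c)) & ((d & ~c) | ~e)) | e) = 11111111010111110101010101011111

((((b | ~a) & (~b | c)) & ((d & ~c) | ~e)) | e)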